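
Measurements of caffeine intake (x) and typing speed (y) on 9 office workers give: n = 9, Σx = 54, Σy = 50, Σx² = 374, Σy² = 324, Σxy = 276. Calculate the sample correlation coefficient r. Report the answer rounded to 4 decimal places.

Numerator: nΣxy − (Σx)(Σy) = 9·276 − (54)(50) = -216
Denominator: √[(nΣx²−(Σx)²)(nΣy²−(Σy)²)]
  nΣx²−(Σx)² = 9·374 − 2916 = 450;  nΣy²−(Σy)² = 9·324 − 2500 = 416
  √(450·416) = √187200 = 432.6662
r = -216 / 432.6662 = -0.4992

-0.4992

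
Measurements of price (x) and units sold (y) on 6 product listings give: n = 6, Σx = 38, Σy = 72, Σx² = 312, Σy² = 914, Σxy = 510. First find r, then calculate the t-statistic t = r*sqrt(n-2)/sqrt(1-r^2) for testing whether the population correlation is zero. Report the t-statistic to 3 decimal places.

Numerator: nΣxy − (Σx)(Σy) = 6·510 − (38)(72) = 324
Denominator: √[(nΣx²−(Σx)²)(nΣy²−(Σy)²)]
  nΣx²−(Σx)² = 6·312 − 1444 = 428;  nΣy²−(Σy)² = 6·914 − 5184 = 300
  √(428·300) = √128400 = 358.3295
r = 324 / 358.3295 = 0.9042
t = r·√(n−2)/√(1−r²) = 0.9042·√4 / √(1−0.817578) = 1.808400 / 0.427109 = 4.234

4.234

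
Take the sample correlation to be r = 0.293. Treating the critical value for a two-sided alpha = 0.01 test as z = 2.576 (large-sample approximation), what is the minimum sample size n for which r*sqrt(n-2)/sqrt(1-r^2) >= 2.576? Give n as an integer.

73

Need r·√(n−2)/√(1−r²) ≥ 2.576
√(n−2) ≥ 2.576·√(1−0.085849) / 0.293 = 2.576·0.956112 / 0.293 = 8.4060
n−2 ≥ 70.6608  ⇒  n ≥ 72.6608
Smallest integer n = 73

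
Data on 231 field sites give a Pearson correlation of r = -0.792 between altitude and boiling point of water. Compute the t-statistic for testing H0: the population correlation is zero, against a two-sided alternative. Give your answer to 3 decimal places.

1 − r² = 1 − 0.627264 = 0.372736;  √(1−r²) = 0.610521
√(n−2) = √229 = 15.132746
t = r·√(n−2)/√(1−r²) = -0.792 · 15.132746 / 0.610521 = -19.631

-19.631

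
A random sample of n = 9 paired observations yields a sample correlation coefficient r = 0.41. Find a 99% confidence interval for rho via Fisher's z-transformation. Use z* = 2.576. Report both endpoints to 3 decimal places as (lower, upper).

Fisher z: z_r = atanh(r) = ½·ln((1+0.41)/(1−0.41)) = 0.435611
SE(z) = 1/√(n−3) = 1/√6 = 0.408248
99% ⇒ z* = 2.576; margin = 2.576·0.408248 = 1.051647
CI on z-scale: (-0.616036, 1.487258)
Back-transform: tanh(-0.616036) = -0.548362, tanh(1.487258) = 0.902819

(-0.548, 0.903)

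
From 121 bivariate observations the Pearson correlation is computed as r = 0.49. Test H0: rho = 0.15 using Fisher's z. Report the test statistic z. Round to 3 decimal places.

z_r = atanh(0.49) = 0.536060,  z_0 = atanh(0.15) = 0.151140
SE = 1/√(n−3) = 1/√118 = 0.092057
z = (z_r − z_0)/SE = (0.536060 − 0.151140) / 0.092057 = 0.384920 / 0.092057 = 4.181

4.181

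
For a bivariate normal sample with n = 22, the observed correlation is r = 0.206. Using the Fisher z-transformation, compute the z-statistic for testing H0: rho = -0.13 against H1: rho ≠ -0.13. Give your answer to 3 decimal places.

Fisher z: atanh(0.206) = 0.208990, atanh(-0.13) = -0.130740
z = (z_r − z_0)·√(n−3) = (0.208990 − (-0.130740))·√19 = 0.339730 · 4.358899 = 1.481

1.481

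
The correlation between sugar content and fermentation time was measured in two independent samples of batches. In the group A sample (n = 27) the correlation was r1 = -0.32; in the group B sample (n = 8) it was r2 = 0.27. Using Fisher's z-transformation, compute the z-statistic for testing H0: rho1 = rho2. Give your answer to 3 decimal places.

-1.238

z1 = atanh(-0.32) = -0.331647,  z2 = atanh(0.27) = 0.276864
SE = √(1/(n1−3) + 1/(n2−3)) = √(1/24 + 1/5) = √(0.0416667 + 0.2000000) = √0.2416667 = 0.491596
z = (z1 − z2)/SE = (-0.331647 − 0.276864) / 0.491596 = -0.608511 / 0.491596 = -1.238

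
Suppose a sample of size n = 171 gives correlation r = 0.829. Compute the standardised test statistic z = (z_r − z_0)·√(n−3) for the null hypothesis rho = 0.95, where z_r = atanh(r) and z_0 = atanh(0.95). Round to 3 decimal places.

-8.384

Fisher z: atanh(0.829) = 1.184931, atanh(0.95) = 1.831781
z = (z_r − z_0)·√(n−3) = (1.184931 − 1.831781)·√168 = -0.646850 · 12.961481 = -8.384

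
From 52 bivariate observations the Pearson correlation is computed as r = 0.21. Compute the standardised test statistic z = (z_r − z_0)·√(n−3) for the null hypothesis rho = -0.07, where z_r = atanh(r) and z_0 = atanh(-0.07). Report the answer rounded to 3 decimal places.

z_r = atanh(0.21) = 0.213171,  z_0 = atanh(-0.07) = -0.070115
SE = 1/√(n−3) = 1/√49 = 0.142857
z = (z_r − z_0)/SE = (0.213171 − (-0.070115)) / 0.142857 = 0.283286 / 0.142857 = 1.983

1.983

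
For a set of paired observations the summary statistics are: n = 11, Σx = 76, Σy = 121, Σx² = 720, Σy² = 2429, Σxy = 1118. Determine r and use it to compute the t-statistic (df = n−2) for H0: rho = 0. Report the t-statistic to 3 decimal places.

Numerator: nΣxy − (Σx)(Σy) = 11·1118 − (76)(121) = 3102
Denominator: √[(nΣx²−(Σx)²)(nΣy²−(Σy)²)]
  nΣx²−(Σx)² = 11·720 − 5776 = 2144;  nΣy²−(Σy)² = 11·2429 − 14641 = 12078
  √(2144·12078) = √25895232 = 5088.7358
r = 3102 / 5088.7358 = 0.6096
t = r·√(n−2)/√(1−r²) = 0.6096·√9 / √(1−0.371612) = 1.828800 / 0.792709 = 2.307

2.307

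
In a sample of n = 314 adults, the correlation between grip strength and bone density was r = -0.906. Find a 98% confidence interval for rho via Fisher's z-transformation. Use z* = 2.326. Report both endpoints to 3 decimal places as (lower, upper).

Fisher z: z_r = atanh(r) = ½·ln((1+(-0.906))/(1−(-0.906))) = -1.504734
SE(z) = 1/√(n−3) = 1/√311 = 0.056705
98% ⇒ z* = 2.326; margin = 2.326·0.056705 = 0.131896
CI on z-scale: (-1.636630, -1.372838)
Back-transform: tanh(-1.636630) = -0.927000, tanh(-1.372838) = -0.879337

(-0.927, -0.879)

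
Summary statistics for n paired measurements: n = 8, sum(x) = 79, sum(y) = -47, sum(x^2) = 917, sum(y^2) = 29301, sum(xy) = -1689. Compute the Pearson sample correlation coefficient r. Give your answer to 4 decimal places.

-0.6145

S_xy = nΣxy − ΣxΣy = 8·(-1689) − 79·(-47) = -13512 − (-3713) = -9799
S_xx = nΣx² − (Σx)² = 8·917 − 79² = 7336 − 6241 = 1095
S_yy = nΣy² − (Σy)² = 8·29301 − (-47)² = 234408 − 2209 = 232199
r = S_xy / √(S_xx·S_yy) = -9799 / √(1095·232199) = -9799 / √254257905 = -9799 / 15945.4666 = -0.6145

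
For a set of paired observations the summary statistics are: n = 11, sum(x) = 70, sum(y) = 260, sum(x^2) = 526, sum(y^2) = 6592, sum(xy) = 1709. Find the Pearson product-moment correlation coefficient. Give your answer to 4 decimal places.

S_xy = nΣxy − ΣxΣy = 11·1709 − 70·260 = 18799 − 18200 = 599
S_xx = nΣx² − (Σx)² = 11·526 − 70² = 5786 − 4900 = 886
S_yy = nΣy² − (Σy)² = 11·6592 − 260² = 72512 − 67600 = 4912
r = S_xy / √(S_xx·S_yy) = 599 / √(886·4912) = 599 / √4352032 = 599 / 2086.1524 = 0.2871

0.2871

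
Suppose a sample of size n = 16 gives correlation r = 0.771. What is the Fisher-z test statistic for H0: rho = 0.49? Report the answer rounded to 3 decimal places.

z_r = atanh(0.771) = 1.022789,  z_0 = atanh(0.49) = 0.536060
SE = 1/√(n−3) = 1/√13 = 0.277350
z = (z_r − z_0)/SE = (1.022789 − 0.536060) / 0.277350 = 0.486729 / 0.277350 = 1.755

1.755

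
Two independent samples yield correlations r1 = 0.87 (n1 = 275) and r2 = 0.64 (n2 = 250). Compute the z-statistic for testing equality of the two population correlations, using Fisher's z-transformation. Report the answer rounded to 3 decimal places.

6.541

z1 = atanh(0.87) = 1.333080,  z2 = atanh(0.64) = 0.758174
SE = √(1/(n1−3) + 1/(n2−3)) = √(1/272 + 1/247) = √(0.0036765 + 0.0040486) = √0.0077251 = 0.087893
z = (z1 − z2)/SE = (1.333080 − 0.758174) / 0.087893 = 0.574906 / 0.087893 = 6.541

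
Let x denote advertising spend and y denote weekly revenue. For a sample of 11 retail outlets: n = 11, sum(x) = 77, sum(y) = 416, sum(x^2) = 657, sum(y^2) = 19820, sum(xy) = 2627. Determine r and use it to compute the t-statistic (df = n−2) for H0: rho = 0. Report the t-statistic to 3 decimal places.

Numerator: nΣxy − (Σx)(Σy) = 11·2627 − (77)(416) = -3135
Denominator: √[(nΣx²−(Σx)²)(nΣy²−(Σy)²)]
  nΣx²−(Σx)² = 11·657 − 5929 = 1298;  nΣy²−(Σy)² = 11·19820 − 173056 = 44964
  √(1298·44964) = √58363272 = 7639.5859
r = -3135 / 7639.5859 = -0.4104
t = r·√(n−2)/√(1−r²) = -0.4104·√9 / √(1−0.168428) = -1.231200 / 0.911906 = -1.350

-1.350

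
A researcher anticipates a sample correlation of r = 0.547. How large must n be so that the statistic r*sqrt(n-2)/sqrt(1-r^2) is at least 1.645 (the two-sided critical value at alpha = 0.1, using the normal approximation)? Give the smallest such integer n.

9

r√(n−2)/√(1−r²) ≥ 1.645  ⇔  n−2 ≥ (1.645)²·(1−r²)/r²
(1−r²)/r² = (1−0.299209)/0.299209 = 2.3421
n ≥ 2 + 2.706025·2.3421 = 2 + 6.3378 = 8.3378
⌈8.3378⌉ = 9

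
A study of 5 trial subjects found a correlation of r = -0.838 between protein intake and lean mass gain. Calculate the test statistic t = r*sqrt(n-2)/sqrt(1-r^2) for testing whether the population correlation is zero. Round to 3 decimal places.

1 − r² = 1 − 0.702244 = 0.297756;  √(1−r²) = 0.545670
√(n−2) = √3 = 1.732051
t = r·√(n−2)/√(1−r²) = -0.838 · 1.732051 / 0.545670 = -2.660

-2.660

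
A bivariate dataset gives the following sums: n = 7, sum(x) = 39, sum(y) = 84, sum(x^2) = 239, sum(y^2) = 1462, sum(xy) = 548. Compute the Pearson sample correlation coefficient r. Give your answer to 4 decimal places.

0.8057

Numerator: nΣxy − (Σx)(Σy) = 7·548 − (39)(84) = 560
Denominator: √[(nΣx²−(Σx)²)(nΣy²−(Σy)²)]
  nΣx²−(Σx)² = 7·239 − 1521 = 152;  nΣy²−(Σy)² = 7·1462 − 7056 = 3178
  √(152·3178) = √483056 = 695.0223
r = 560 / 695.0223 = 0.8057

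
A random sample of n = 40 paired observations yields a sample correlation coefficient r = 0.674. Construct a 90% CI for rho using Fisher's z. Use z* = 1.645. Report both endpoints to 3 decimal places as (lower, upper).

Fisher z: z_r = atanh(r) = ½·ln((1+0.674)/(1−0.674)) = 0.818037
SE(z) = 1/√(n−3) = 1/√37 = 0.164399
90% ⇒ z* = 1.645; margin = 1.645·0.164399 = 0.270436
CI on z-scale: (0.547601, 1.088473)
Back-transform: tanh(0.547601) = 0.498720, tanh(1.088473) = 0.796320

(0.499, 0.796)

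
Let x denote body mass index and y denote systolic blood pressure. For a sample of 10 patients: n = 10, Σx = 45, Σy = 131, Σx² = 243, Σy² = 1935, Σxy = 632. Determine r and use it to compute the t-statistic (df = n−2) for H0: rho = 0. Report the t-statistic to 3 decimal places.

Numerator: nΣxy − (Σx)(Σy) = 10·632 − (45)(131) = 425
Denominator: √[(nΣx²−(Σx)²)(nΣy²−(Σy)²)]
  nΣx²−(Σx)² = 10·243 − 2025 = 405;  nΣy²−(Σy)² = 10·1935 − 17161 = 2189
  √(405·2189) = √886545 = 941.5652
r = 425 / 941.5652 = 0.4514
t = r·√(n−2)/√(1−r²) = 0.4514·√8 / √(1−0.203762) = 1.276752 / 0.892322 = 1.431

1.431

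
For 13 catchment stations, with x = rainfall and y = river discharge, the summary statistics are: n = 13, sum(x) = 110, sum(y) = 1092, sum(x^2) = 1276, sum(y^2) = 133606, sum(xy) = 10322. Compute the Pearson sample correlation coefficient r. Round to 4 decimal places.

0.2846

S_xy = nΣxy − ΣxΣy = 13·10322 − 110·1092 = 134186 − 120120 = 14066
S_xx = nΣx² − (Σx)² = 13·1276 − 110² = 16588 − 12100 = 4488
S_yy = nΣy² − (Σy)² = 13·133606 − 1092² = 1736878 − 1192464 = 544414
r = S_xy / √(S_xx·S_yy) = 14066 / √(4488·544414) = 14066 / √2443330032 = 14066 / 49430.0519 = 0.2846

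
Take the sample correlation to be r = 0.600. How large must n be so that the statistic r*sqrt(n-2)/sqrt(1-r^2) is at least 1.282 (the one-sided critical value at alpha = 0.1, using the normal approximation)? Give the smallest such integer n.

Need r·√(n−2)/√(1−r²) ≥ 1.282
√(n−2) ≥ 1.282·√(1−0.360000) / 0.600 = 1.282·0.800000 / 0.600 = 1.7093
n−2 ≥ 2.9217  ⇒  n ≥ 4.9217
Smallest integer n = 5

5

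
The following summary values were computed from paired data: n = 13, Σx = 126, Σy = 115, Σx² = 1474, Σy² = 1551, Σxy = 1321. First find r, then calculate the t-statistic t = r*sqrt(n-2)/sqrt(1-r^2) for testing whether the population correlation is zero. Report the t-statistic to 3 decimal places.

2.253

S_xy = nΣxy − ΣxΣy = 13·1321 − 126·115 = 17173 − 14490 = 2683
S_xx = nΣx² − (Σx)² = 13·1474 − 126² = 19162 − 15876 = 3286
S_yy = nΣy² − (Σy)² = 13·1551 − 115² = 20163 − 13225 = 6938
r = S_xy / √(S_xx·S_yy) = 2683 / √(3286·6938) = 2683 / √22798268 = 2683 / 4774.7532 = 0.5619
t = r·√(n−2)/√(1−r²) = 0.5619·√11 / √(1−0.315732) = 1.863611 / 0.827205 = 2.253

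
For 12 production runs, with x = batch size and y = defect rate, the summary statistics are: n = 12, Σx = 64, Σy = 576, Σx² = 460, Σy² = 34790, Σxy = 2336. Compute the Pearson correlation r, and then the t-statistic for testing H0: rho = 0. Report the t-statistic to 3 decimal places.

-4.209

Numerator: nΣxy − (Σx)(Σy) = 12·2336 − (64)(576) = -8832
Denominator: √[(nΣx²−(Σx)²)(nΣy²−(Σy)²)]
  nΣx²−(Σx)² = 12·460 − 4096 = 1424;  nΣy²−(Σy)² = 12·34790 − 331776 = 85704
  √(1424·85704) = √122042496 = 11047.2846
r = -8832 / 11047.2846 = -0.7995
t = r·√(n−2)/√(1−r²) = -0.7995·√10 / √(1−0.639200) = -2.528241 / 0.600666 = -4.209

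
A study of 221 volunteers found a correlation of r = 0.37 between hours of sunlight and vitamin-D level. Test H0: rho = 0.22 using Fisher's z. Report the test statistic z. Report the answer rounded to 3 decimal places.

2.433

Fisher z: atanh(0.37) = 0.388423, atanh(0.22) = 0.223656
z = (z_r − z_0)·√(n−3) = (0.388423 − 0.223656)·√218 = 0.164767 · 14.764823 = 2.433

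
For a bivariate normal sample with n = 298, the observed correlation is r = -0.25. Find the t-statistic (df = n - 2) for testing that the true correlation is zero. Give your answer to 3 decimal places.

-4.442

1 − r² = 1 − 0.0625 = 0.9375;  √(1−r²) = 0.968246
√(n−2) = √296 = 17.204651
t = r·√(n−2)/√(1−r²) = -0.25 · 17.204651 / 0.968246 = -4.442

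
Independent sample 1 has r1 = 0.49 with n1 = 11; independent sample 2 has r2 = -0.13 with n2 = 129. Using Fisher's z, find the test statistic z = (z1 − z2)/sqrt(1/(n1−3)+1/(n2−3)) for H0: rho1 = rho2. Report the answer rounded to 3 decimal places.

1.829

z1 = atanh(0.49) = 0.536060,  z2 = atanh(-0.13) = -0.130740
SE = √(1/(n1−3) + 1/(n2−3)) = √(1/8 + 1/126) = √(0.1250000 + 0.0079365) = √0.1329365 = 0.364605
z = (z1 − z2)/SE = (0.536060 − (-0.130740)) / 0.364605 = 0.666800 / 0.364605 = 1.829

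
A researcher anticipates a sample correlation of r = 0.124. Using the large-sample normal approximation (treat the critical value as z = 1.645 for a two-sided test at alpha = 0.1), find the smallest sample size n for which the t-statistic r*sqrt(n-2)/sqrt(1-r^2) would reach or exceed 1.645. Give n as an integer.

Need r·√(n−2)/√(1−r²) ≥ 1.645
√(n−2) ≥ 1.645·√(1−0.015376) / 0.124 = 1.645·0.992282 / 0.124 = 13.1637
n−2 ≥ 173.2830  ⇒  n ≥ 175.2830
Smallest integer n = 176

176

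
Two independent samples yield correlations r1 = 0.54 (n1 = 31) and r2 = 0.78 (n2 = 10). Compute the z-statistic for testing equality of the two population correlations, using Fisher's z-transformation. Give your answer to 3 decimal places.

-1.044

Fisher z-transforms: z1 = atanh(0.54) = 0.604156, z2 = atanh(0.78) = 1.045371; difference d = -0.441215
Var(d) = 1/28 + 1/7 = 0.0357143 + 0.1428571 = 0.1785714
z = d/√Var(d) = -0.441215 / √0.1785714 = -0.441215 / 0.422577 = -1.044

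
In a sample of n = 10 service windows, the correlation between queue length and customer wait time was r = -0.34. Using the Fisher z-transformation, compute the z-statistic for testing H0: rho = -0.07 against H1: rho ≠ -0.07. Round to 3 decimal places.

Fisher z: atanh(-0.34) = -0.354093, atanh(-0.07) = -0.070115
z = (z_r − z_0)·√(n−3) = (-0.354093 − (-0.070115))·√7 = -0.283978 · 2.645751 = -0.751

-0.751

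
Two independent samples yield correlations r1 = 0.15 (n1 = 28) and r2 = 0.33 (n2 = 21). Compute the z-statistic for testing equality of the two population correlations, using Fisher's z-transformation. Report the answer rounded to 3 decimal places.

-0.620

z1 = atanh(0.15) = 0.151140,  z2 = atanh(0.33) = 0.342828
SE = √(1/(n1−3) + 1/(n2−3)) = √(1/25 + 1/18) = √(0.0400000 + 0.0555556) = √0.0955556 = 0.309121
z = (z1 − z2)/SE = (0.151140 − 0.342828) / 0.309121 = -0.191688 / 0.309121 = -0.620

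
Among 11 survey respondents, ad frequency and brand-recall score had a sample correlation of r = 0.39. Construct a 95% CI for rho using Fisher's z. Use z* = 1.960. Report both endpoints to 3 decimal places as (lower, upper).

z_r = atanh(0.39) = 0.411800;  SE = 1/√(n−3) = 1/√8 = 0.353553
z-limits: 0.411800 ± 1.960·0.353553 = 0.411800 ± 0.692964 = [-0.281164, 1.104764]
ρ-limits: (tanh -0.281164, tanh 1.104764) = (-0.274, 0.802)

(-0.274, 0.802)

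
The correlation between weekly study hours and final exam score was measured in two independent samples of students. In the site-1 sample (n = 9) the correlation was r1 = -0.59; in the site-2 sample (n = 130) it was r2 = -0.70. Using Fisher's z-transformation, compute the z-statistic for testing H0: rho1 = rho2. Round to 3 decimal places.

Fisher z-transforms: z1 = atanh(-0.59) = -0.677666, z2 = atanh(-0.70) = -0.867301; difference d = 0.189635
Var(d) = 1/6 + 1/127 = 0.1666667 + 0.0078740 = 0.1745407
z = d/√Var(d) = 0.189635 / √0.1745407 = 0.189635 / 0.417781 = 0.454

0.454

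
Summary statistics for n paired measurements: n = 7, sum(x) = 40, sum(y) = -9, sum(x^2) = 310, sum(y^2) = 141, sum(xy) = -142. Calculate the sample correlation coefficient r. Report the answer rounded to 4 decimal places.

-0.8822

Numerator: nΣxy − (Σx)(Σy) = 7·(-142) − (40)(-9) = -634
Denominator: √[(nΣx²−(Σx)²)(nΣy²−(Σy)²)]
  nΣx²−(Σx)² = 7·310 − 1600 = 570;  nΣy²−(Σy)² = 7·141 − 81 = 906
  √(570·906) = √516420 = 718.6237
r = -634 / 718.6237 = -0.8822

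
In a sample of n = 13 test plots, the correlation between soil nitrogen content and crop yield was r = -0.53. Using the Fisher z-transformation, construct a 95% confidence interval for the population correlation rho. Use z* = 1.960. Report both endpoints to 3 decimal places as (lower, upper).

z_r = atanh(-0.53) = -0.590145;  SE = 1/√(n−3) = 1/√10 = 0.316228
z-limits: -0.590145 ± 1.960·0.316228 = -0.590145 ± 0.619807 = [-1.209952, 0.029662]
ρ-limits: (tanh -1.209952, tanh 0.029662) = (-0.837, 0.030)

(-0.837, 0.030)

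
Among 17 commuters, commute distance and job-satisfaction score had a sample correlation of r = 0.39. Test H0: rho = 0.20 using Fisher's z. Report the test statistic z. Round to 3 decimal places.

0.782

Fisher z: atanh(0.39) = 0.411800, atanh(0.20) = 0.202733
z = (z_r − z_0)·√(n−3) = (0.411800 − 0.202733)·√14 = 0.209067 · 3.741657 = 0.782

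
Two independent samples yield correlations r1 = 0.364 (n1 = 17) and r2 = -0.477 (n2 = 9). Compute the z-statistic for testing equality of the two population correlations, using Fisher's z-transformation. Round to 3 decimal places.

Fisher z-transforms: z1 = atanh(0.364) = 0.381489, z2 = atanh(-0.477) = -0.519093; difference d = 0.900582
Var(d) = 1/14 + 1/6 = 0.0714286 + 0.1666667 = 0.2380953
z = d/√Var(d) = 0.900582 / √0.2380953 = 0.900582 / 0.487950 = 1.846

1.846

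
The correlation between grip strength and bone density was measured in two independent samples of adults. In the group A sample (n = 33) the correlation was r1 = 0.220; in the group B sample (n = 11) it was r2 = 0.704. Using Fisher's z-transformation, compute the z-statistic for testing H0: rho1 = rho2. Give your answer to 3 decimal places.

-1.637

Fisher z-transforms: z1 = atanh(0.220) = 0.223656, z2 = atanh(0.704) = 0.875187; difference d = -0.651531
Var(d) = 1/30 + 1/8 = 0.0333333 + 0.1250000 = 0.1583333
z = d/√Var(d) = -0.651531 / √0.1583333 = -0.651531 / 0.397911 = -1.637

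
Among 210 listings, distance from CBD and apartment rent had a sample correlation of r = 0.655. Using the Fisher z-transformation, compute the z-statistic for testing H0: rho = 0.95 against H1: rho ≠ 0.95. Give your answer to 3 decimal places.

z_r = atanh(0.655) = 0.784006,  z_0 = atanh(0.95) = 1.831781
SE = 1/√(n−3) = 1/√207 = 0.069505
z = (z_r − z_0)/SE = (0.784006 − 1.831781) / 0.069505 = -1.047775 / 0.069505 = -15.075

-15.075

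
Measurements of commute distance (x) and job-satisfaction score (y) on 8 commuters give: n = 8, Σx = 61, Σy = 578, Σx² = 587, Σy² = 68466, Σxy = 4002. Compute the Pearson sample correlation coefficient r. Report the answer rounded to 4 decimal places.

-0.2246

Numerator: nΣxy − (Σx)(Σy) = 8·4002 − (61)(578) = -3242
Denominator: √[(nΣx²−(Σx)²)(nΣy²−(Σy)²)]
  nΣx²−(Σx)² = 8·587 − 3721 = 975;  nΣy²−(Σy)² = 8·68466 − 334084 = 213644
  √(975·213644) = √208302900 = 14432.7024
r = -3242 / 14432.7024 = -0.2246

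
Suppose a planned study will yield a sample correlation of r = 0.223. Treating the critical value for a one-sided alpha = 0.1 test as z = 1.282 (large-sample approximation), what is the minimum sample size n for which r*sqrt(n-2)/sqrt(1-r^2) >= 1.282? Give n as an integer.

Need r·√(n−2)/√(1−r²) ≥ 1.282
√(n−2) ≥ 1.282·√(1−0.049729) / 0.223 = 1.282·0.974818 / 0.223 = 5.6041
n−2 ≥ 31.4059  ⇒  n ≥ 33.4059
Smallest integer n = 34

34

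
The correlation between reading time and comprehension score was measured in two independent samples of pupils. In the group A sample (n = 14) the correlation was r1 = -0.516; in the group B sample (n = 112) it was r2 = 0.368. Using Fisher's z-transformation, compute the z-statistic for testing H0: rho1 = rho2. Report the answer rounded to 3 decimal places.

-3.025

Fisher z-transforms: z1 = atanh(-0.516) = -0.570873, z2 = atanh(0.368) = 0.386108; difference d = -0.956981
Var(d) = 1/11 + 1/109 = 0.0909091 + 0.0091743 = 0.1000834
z = d/√Var(d) = -0.956981 / √0.1000834 = -0.956981 / 0.316360 = -3.025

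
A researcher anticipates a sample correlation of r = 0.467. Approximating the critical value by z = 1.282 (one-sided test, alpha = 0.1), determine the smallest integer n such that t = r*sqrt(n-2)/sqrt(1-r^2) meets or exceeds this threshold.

8

r√(n−2)/√(1−r²) ≥ 1.282  ⇔  n−2 ≥ (1.282)²·(1−r²)/r²
(1−r²)/r² = (1−0.218089)/0.218089 = 3.5853
n ≥ 2 + 1.643524·3.5853 = 2 + 5.8925 = 7.8925
⌈7.8925⌉ = 8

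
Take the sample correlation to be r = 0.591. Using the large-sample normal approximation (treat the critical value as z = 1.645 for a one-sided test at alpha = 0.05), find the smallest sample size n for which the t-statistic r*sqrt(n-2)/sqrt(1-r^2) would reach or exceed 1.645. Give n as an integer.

Need r·√(n−2)/√(1−r²) ≥ 1.645
√(n−2) ≥ 1.645·√(1−0.349281) / 0.591 = 1.645·0.806672 / 0.591 = 2.2453
n−2 ≥ 5.0414  ⇒  n ≥ 7.0414
Smallest integer n = 8

8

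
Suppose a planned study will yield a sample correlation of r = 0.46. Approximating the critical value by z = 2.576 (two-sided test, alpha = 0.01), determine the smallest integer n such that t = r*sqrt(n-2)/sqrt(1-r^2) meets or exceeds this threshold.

27

Need r·√(n−2)/√(1−r²) ≥ 2.576
√(n−2) ≥ 2.576·√(1−0.2116) / 0.46 = 2.576·0.887919 / 0.46 = 4.9723
n−2 ≥ 24.7238  ⇒  n ≥ 26.7238
Smallest integer n = 27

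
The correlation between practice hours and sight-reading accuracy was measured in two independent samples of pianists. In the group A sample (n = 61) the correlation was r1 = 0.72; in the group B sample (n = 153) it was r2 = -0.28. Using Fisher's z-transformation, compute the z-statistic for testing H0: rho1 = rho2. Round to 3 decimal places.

Fisher z-transforms: z1 = atanh(0.72) = 0.907645, z2 = atanh(-0.28) = -0.287682; difference d = 1.195327
Var(d) = 1/58 + 1/150 = 0.0172414 + 0.0066667 = 0.0239081
z = d/√Var(d) = 1.195327 / √0.0239081 = 1.195327 / 0.154622 = 7.731

7.731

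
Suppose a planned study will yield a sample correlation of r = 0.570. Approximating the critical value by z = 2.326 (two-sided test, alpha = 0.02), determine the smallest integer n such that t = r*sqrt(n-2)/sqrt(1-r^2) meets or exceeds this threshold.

Need r·√(n−2)/√(1−r²) ≥ 2.326
√(n−2) ≥ 2.326·√(1−0.324900) / 0.570 = 2.326·0.821645 / 0.570 = 3.3529
n−2 ≥ 11.2419  ⇒  n ≥ 13.2419
Smallest integer n = 14

14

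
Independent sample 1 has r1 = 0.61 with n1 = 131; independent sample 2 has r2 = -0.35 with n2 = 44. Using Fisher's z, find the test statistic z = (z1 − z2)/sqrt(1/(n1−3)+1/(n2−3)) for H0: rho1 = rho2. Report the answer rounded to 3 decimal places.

5.987

z1 = atanh(0.61) = 0.708921,  z2 = atanh(-0.35) = -0.365444
SE = √(1/(n1−3) + 1/(n2−3)) = √(1/128 + 1/41) = √(0.0078125 + 0.0243902) = √0.0322027 = 0.179451
z = (z1 − z2)/SE = (0.708921 − (-0.365444)) / 0.179451 = 1.074365 / 0.179451 = 5.987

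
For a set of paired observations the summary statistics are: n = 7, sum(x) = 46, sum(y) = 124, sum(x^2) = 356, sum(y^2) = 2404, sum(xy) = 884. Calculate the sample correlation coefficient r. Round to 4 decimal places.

Numerator: nΣxy − (Σx)(Σy) = 7·884 − (46)(124) = 484
Denominator: √[(nΣx²−(Σx)²)(nΣy²−(Σy)²)]
  nΣx²−(Σx)² = 7·356 − 2116 = 376;  nΣy²−(Σy)² = 7·2404 − 15376 = 1452
  √(376·1452) = √545952 = 738.8856
r = 484 / 738.8856 = 0.6550

0.6550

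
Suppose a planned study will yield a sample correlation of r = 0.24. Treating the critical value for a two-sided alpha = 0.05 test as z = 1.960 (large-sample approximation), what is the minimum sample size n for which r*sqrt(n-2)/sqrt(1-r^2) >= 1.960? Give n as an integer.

Need r·√(n−2)/√(1−r²) ≥ 1.960
√(n−2) ≥ 1.960·√(1−0.0576) / 0.24 = 1.960·0.970773 / 0.24 = 7.9280
n−2 ≥ 62.8532  ⇒  n ≥ 64.8532
Smallest integer n = 65

65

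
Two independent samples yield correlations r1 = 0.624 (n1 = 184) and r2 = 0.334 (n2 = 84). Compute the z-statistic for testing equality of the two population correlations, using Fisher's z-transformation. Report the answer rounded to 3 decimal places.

z1 = atanh(0.624) = 0.731529,  z2 = atanh(0.334) = 0.347324
SE = √(1/(n1−3) + 1/(n2−3)) = √(1/181 + 1/81) = √(0.0055249 + 0.0123457) = √0.0178706 = 0.133681
z = (z1 − z2)/SE = (0.731529 − 0.347324) / 0.133681 = 0.384205 / 0.133681 = 2.874

2.874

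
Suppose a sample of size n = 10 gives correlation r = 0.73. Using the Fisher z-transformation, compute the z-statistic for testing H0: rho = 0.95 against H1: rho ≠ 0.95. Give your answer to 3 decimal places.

z_r = atanh(0.73) = 0.928727,  z_0 = atanh(0.95) = 1.831781
SE = 1/√(n−3) = 1/√7 = 0.377964
z = (z_r − z_0)/SE = (0.928727 − 1.831781) / 0.377964 = -0.903054 / 0.377964 = -2.389

-2.389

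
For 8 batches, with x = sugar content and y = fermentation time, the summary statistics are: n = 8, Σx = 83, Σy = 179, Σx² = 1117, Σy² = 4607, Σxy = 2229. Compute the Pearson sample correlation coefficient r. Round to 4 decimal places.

0.9476

S_xy = nΣxy − ΣxΣy = 8·2229 − 83·179 = 17832 − 14857 = 2975
S_xx = nΣx² − (Σx)² = 8·1117 − 83² = 8936 − 6889 = 2047
S_yy = nΣy² − (Σy)² = 8·4607 − 179² = 36856 − 32041 = 4815
r = S_xy / √(S_xx·S_yy) = 2975 / √(2047·4815) = 2975 / √9856305 = 2975 / 3139.4753 = 0.9476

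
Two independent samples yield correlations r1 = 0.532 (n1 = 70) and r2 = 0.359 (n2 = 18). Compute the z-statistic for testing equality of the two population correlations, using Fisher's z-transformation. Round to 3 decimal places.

0.760

z1 = atanh(0.532) = 0.592931,  z2 = atanh(0.359) = 0.375737
SE = √(1/(n1−3) + 1/(n2−3)) = √(1/67 + 1/15) = √(0.0149254 + 0.0666667) = √0.0815921 = 0.285643
z = (z1 − z2)/SE = (0.592931 − 0.375737) / 0.285643 = 0.217194 / 0.285643 = 0.760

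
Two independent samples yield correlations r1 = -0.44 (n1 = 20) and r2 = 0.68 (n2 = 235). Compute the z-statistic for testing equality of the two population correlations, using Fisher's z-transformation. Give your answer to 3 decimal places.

-5.179

Fisher z-transforms: z1 = atanh(-0.44) = -0.472231, z2 = atanh(0.68) = 0.829114; difference d = -1.301345
Var(d) = 1/17 + 1/232 = 0.0588235 + 0.0043103 = 0.0631338
z = d/√Var(d) = -1.301345 / √0.0631338 = -1.301345 / 0.251264 = -5.179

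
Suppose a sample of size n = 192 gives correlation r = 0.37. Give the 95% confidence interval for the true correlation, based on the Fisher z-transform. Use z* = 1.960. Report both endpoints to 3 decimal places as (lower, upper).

(0.241, 0.486)

Fisher z: z_r = atanh(r) = ½·ln((1+0.37)/(1−0.37)) = 0.388423
SE(z) = 1/√(n−3) = 1/√189 = 0.072739
95% ⇒ z* = 1.960; margin = 1.960·0.072739 = 0.142568
CI on z-scale: (0.245855, 0.530991)
Back-transform: tanh(0.245855) = 0.241018, tanh(0.530991) = 0.486138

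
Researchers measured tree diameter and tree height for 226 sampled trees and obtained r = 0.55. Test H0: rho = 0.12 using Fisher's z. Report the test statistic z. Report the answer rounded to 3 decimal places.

7.434

Fisher z: atanh(0.55) = 0.618381, atanh(0.12) = 0.120581
z = (z_r − z_0)·√(n−3) = (0.618381 − 0.120581)·√223 = 0.497800 · 14.933185 = 7.434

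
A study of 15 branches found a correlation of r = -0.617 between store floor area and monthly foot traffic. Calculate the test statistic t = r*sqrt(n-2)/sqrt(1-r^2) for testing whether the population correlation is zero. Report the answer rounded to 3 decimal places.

t = r·√(n−2) / √(1−r²) with r = -0.617, n = 15
  = -0.617·√13 / √(1 − 0.380689)
  = -0.617·3.605551 / 0.786963
  = -2.224625 / 0.786963 = -2.827

-2.827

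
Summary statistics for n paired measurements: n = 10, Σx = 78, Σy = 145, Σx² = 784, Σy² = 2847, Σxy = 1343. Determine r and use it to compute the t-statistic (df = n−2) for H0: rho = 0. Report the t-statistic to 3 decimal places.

2.047

Numerator: nΣxy − (Σx)(Σy) = 10·1343 − (78)(145) = 2120
Denominator: √[(nΣx²−(Σx)²)(nΣy²−(Σy)²)]
  nΣx²−(Σx)² = 10·784 − 6084 = 1756;  nΣy²−(Σy)² = 10·2847 − 21025 = 7445
  √(1756·7445) = √13073420 = 3615.7185
r = 2120 / 3615.7185 = 0.5863
t = r·√(n−2)/√(1−r²) = 0.5863·√8 / √(1−0.343748) = 1.658307 / 0.810094 = 2.047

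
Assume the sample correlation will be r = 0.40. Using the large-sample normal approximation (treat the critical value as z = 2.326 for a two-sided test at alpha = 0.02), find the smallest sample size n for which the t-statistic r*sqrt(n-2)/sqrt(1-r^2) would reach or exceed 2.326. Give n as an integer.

31

r√(n−2)/√(1−r²) ≥ 2.326  ⇔  n−2 ≥ (2.326)²·(1−r²)/r²
(1−r²)/r² = (1−0.1600)/0.1600 = 5.2500
n ≥ 2 + 5.410276·5.2500 = 2 + 28.4039 = 30.4039
⌈30.4039⌉ = 31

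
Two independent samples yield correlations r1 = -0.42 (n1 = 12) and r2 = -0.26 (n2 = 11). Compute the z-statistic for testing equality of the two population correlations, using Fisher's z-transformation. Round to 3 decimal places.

Fisher z-transforms: z1 = atanh(-0.42) = -0.447692, z2 = atanh(-0.26) = -0.266108; difference d = -0.181584
Var(d) = 1/9 + 1/8 = 0.1111111 + 0.1250000 = 0.2361111
z = d/√Var(d) = -0.181584 / √0.2361111 = -0.181584 / 0.485913 = -0.374

-0.374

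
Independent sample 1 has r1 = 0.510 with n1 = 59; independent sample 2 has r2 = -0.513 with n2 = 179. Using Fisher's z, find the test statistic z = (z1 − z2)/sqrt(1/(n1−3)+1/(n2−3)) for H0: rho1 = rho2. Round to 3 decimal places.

Fisher z-transforms: z1 = atanh(0.510) = 0.562730, z2 = atanh(-0.513) = -0.566793; difference d = 1.129523
Var(d) = 1/56 + 1/176 = 0.0178571 + 0.0056818 = 0.0235389
z = d/√Var(d) = 1.129523 / √0.0235389 = 1.129523 / 0.153424 = 7.362

7.362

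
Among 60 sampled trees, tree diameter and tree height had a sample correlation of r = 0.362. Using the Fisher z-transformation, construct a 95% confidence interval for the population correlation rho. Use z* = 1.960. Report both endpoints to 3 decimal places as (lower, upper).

Fisher z: z_r = atanh(r) = ½·ln((1+0.362)/(1−0.362)) = 0.379186
SE(z) = 1/√(n−3) = 1/√57 = 0.132453
95% ⇒ z* = 1.960; margin = 1.960·0.132453 = 0.259608
CI on z-scale: (0.119578, 0.638794)
Back-transform: tanh(0.119578) = 0.119011, tanh(0.638794) = 0.564078

(0.119, 0.564)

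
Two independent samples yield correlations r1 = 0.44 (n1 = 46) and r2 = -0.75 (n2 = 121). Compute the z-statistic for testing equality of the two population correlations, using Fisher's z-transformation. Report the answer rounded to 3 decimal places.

Fisher z-transforms: z1 = atanh(0.44) = 0.472231, z2 = atanh(-0.75) = -0.972955; difference d = 1.445186
Var(d) = 1/43 + 1/118 = 0.0232558 + 0.0084746 = 0.0317304
z = d/√Var(d) = 1.445186 / √0.0317304 = 1.445186 / 0.178130 = 8.113

8.113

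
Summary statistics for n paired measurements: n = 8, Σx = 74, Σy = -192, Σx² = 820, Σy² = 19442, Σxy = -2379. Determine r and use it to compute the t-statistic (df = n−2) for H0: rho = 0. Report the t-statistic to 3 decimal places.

S_xy = nΣxy − ΣxΣy = 8·(-2379) − 74·(-192) = -19032 − (-14208) = -4824
S_xx = nΣx² − (Σx)² = 8·820 − 74² = 6560 − 5476 = 1084
S_yy = nΣy² − (Σy)² = 8·19442 − (-192)² = 155536 − 36864 = 118672
r = S_xy / √(S_xx·S_yy) = -4824 / √(1084·118672) = -4824 / √128640448 = -4824 / 11341.9773 = -0.4253
t = r·√(n−2)/√(1−r²) = -0.4253·√6 / √(1−0.180880) = -1.041768 / 0.905052 = -1.151

-1.151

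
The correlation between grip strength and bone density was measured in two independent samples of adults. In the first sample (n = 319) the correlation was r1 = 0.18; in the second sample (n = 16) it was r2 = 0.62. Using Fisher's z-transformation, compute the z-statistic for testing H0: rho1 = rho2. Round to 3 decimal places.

Fisher z-transforms: z1 = atanh(0.18) = 0.181983, z2 = atanh(0.62) = 0.725005; difference d = -0.543022
Var(d) = 1/316 + 1/13 = 0.0031646 + 0.0769231 = 0.0800877
z = d/√Var(d) = -0.543022 / √0.0800877 = -0.543022 / 0.282998 = -1.919

-1.919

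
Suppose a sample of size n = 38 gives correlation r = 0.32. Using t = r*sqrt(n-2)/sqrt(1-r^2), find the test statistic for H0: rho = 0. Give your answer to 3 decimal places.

t = r·√(n−2) / √(1−r²) with r = 0.32, n = 38
  = 0.32·√36 / √(1 − 0.1024)
  = 0.32·6.000000 / 0.947418
  = 1.920000 / 0.947418 = 2.027

2.027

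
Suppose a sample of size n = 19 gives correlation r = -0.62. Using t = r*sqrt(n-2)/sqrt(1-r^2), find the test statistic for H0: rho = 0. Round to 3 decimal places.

-3.258

t = r·√(n−2) / √(1−r²) with r = -0.62, n = 19
  = -0.62·√17 / √(1 − 0.3844)
  = -0.62·4.123106 / 0.784602
  = -2.556326 / 0.784602 = -3.258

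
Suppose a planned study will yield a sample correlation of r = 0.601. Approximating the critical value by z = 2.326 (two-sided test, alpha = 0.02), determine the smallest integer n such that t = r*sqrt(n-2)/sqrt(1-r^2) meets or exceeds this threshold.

Need r·√(n−2)/√(1−r²) ≥ 2.326
√(n−2) ≥ 2.326·√(1−0.361201) / 0.601 = 2.326·0.799249 / 0.601 = 3.0933
n−2 ≥ 9.5685  ⇒  n ≥ 11.5685
Smallest integer n = 12

12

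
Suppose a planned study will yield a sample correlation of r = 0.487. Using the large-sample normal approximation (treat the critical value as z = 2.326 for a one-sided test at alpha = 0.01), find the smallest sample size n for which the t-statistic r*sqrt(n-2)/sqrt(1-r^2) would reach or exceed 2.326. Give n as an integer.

r√(n−2)/√(1−r²) ≥ 2.326  ⇔  n−2 ≥ (2.326)²·(1−r²)/r²
(1−r²)/r² = (1−0.237169)/0.237169 = 3.2164
n ≥ 2 + 5.410276·3.2164 = 2 + 17.4016 = 19.4016
⌈19.4016⌉ = 20

20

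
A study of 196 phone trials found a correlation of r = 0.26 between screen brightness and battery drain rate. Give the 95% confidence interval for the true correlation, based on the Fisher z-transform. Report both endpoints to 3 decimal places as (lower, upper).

(0.124, 0.386)

Fisher z: z_r = atanh(r) = ½·ln((1+0.26)/(1−0.26)) = 0.266108
SE(z) = 1/√(n−3) = 1/√193 = 0.071982
95% ⇒ z* = 1.960; margin = 1.960·0.071982 = 0.141085
CI on z-scale: (0.125023, 0.407193)
Back-transform: tanh(0.125023) = 0.124376, tanh(0.407193) = 0.386087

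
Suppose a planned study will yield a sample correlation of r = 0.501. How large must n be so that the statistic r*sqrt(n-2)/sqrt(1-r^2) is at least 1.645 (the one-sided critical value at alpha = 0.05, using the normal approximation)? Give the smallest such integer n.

r√(n−2)/√(1−r²) ≥ 1.645  ⇔  n−2 ≥ (1.645)²·(1−r²)/r²
(1−r²)/r² = (1−0.251001)/0.251001 = 2.9840
n ≥ 2 + 2.706025·2.9840 = 2 + 8.0748 = 10.0748
⌈10.0748⌉ = 11

11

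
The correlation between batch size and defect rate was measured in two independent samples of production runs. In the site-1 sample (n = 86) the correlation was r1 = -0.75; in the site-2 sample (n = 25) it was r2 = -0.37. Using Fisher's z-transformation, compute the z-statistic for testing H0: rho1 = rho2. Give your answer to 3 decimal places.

Fisher z-transforms: z1 = atanh(-0.75) = -0.972955, z2 = atanh(-0.37) = -0.388423; difference d = -0.584532
Var(d) = 1/83 + 1/22 = 0.0120482 + 0.0454545 = 0.0575027
z = d/√Var(d) = -0.584532 / √0.0575027 = -0.584532 / 0.239797 = -2.438

-2.438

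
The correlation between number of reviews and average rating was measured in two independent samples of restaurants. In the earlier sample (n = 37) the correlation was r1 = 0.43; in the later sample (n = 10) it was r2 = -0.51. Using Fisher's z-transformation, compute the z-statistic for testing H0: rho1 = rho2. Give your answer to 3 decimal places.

Fisher z-transforms: z1 = atanh(0.43) = 0.459897, z2 = atanh(-0.51) = -0.562730; difference d = 1.022627
Var(d) = 1/34 + 1/7 = 0.0294118 + 0.1428571 = 0.1722689
z = d/√Var(d) = 1.022627 / √0.1722689 = 1.022627 / 0.415053 = 2.464

2.464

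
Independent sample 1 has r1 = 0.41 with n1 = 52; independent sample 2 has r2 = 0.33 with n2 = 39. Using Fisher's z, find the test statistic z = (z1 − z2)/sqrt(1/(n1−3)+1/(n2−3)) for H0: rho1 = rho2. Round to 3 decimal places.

Fisher z-transforms: z1 = atanh(0.41) = 0.435611, z2 = atanh(0.33) = 0.342828; difference d = 0.092783
Var(d) = 1/49 + 1/36 = 0.0204082 + 0.0277778 = 0.0481860
z = d/√Var(d) = 0.092783 / √0.0481860 = 0.092783 / 0.219513 = 0.423

0.423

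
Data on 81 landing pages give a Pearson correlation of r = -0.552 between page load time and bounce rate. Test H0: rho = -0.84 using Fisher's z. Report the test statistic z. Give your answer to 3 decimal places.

z_r = atanh(-0.552) = -0.621253,  z_0 = atanh(-0.84) = -1.221174
SE = 1/√(n−3) = 1/√78 = 0.113228
z = (z_r − z_0)/SE = (-0.621253 − (-1.221174)) / 0.113228 = 0.599921 / 0.113228 = 5.298

5.298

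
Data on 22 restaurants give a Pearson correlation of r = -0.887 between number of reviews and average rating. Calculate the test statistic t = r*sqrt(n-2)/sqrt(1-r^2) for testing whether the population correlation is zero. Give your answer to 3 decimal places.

-8.590

t = r·√(n−2) / √(1−r²) with r = -0.887, n = 22
  = -0.887·√20 / √(1 − 0.786769)
  = -0.887·4.472136 / 0.461769
  = -3.966785 / 0.461769 = -8.590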